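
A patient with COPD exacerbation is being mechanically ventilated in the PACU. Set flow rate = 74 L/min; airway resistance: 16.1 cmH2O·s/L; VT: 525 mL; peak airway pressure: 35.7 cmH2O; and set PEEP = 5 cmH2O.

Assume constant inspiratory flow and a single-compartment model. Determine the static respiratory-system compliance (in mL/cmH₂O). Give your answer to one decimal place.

Flow: 74 L/min ÷ 60 = 1.2333 L/s.
Equation of motion (constant flow): PIP = Vt/C + R·V̇ + PEEP.
Vt/C = PIP − R·V̇ − PEEP = 35.7 − 16.1×1.2333 − 5 = 35.7 − 19.856 − 5 = 10.844 cmH2O.
C = Vt / 10.844 = 525 / 10.844 = 48.414 mL/cmH2O.

48.4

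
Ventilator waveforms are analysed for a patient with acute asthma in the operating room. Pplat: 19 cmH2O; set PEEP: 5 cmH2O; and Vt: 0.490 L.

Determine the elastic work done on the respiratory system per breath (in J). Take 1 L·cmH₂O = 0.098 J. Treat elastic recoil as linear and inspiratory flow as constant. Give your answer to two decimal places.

0.34

Elastic work ≈ ½ × (Pplat − PEEP) × Vt = 0.5 × (19 − 5) × 0.490 L = 0.5 × 14.0 × 0.490 = 3.43 L·cmH2O.
× 0.098 J/(L·cmH2O) → 0.3361 J.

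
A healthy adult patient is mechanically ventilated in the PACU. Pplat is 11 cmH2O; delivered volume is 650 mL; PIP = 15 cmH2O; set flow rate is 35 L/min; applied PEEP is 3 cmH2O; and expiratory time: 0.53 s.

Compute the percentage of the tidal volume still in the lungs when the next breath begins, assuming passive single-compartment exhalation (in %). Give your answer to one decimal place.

38.6

Flow: 35 L/min ÷ 60 = 0.5833 L/s.
R = (PIP − Pplat)/V̇ = (15 − 11) / 0.5833 = 4.0/0.5833 = 6.858 cmH2O·s/L.
C = Vt/(Pplat − PEEP) = 650.0 / (11 − 3) = 650.0/8.0 = 81.25 mL/cmH2O.
τ = R × C = 6.858 × 0.08125 L/cmH2O = 0.5572 s.
Fraction remaining at end-expiration = e^(−Te/τ) = e^(−0.53/0.5572) = 0.3863 → 38.63%.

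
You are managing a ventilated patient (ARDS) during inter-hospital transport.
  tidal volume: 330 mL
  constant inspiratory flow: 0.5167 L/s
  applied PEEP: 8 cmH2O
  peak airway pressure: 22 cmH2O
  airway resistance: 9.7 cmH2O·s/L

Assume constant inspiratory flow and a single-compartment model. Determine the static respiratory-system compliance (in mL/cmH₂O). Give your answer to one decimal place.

36.7

Equation of motion (constant flow): PIP = Vt/C + R·V̇ + PEEP.
Vt/C = PIP − R·V̇ − PEEP = 22 − 9.7×0.5167 − 8 = 22 − 5.012 − 8 = 8.988 cmH2O.
C = Vt / 8.988 = 330 / 8.988 = 36.716 mL/cmH2O.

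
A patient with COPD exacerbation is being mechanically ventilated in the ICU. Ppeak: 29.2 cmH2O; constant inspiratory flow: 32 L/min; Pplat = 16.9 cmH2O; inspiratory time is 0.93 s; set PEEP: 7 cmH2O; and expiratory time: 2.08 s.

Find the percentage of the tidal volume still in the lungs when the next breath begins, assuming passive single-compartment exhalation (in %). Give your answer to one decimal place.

16.5

Flow: 32 L/min ÷ 60 = 0.5333 L/s.
Vt = flow × Ti = 0.5333 L/s × 0.93 s × 1000 mL/L = 495.97 mL.
R = (PIP − Pplat)/V̇ = (29.2 − 16.9) / 0.5333 = 12.3/0.5333 = 23.064 cmH2O·s/L.
C = Vt/(Pplat − PEEP) = 495.97 / (16.9 − 7) = 495.97/9.9 = 50.098 mL/cmH2O.
τ = R × C = 23.064 × 0.0501 L/cmH2O = 1.156 s.
Fraction remaining at end-expiration = e^(−Te/τ) = e^(−2.08/1.156) = 0.1654 → 16.54%.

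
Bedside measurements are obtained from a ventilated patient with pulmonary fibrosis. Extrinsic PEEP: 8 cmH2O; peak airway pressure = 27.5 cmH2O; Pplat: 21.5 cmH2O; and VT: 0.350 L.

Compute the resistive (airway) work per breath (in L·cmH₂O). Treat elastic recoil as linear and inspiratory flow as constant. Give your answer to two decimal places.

2.10

With constant inspiratory flow the resistive pressure is constant at PIP − Pplat = 27.5 − 21.5 = 6.0 cmH2O, so resistive work = 6.0 × 0.350 = 2.1 L·cmH2O.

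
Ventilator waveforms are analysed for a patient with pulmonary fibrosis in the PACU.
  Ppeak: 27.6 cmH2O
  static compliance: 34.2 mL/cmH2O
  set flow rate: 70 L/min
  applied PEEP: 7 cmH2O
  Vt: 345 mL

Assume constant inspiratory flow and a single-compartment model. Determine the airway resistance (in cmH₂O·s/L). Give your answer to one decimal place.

9.0

Flow: 70 L/min ÷ 60 = 1.1667 L/s.
Equation of motion (constant flow): PIP = Vt/C + R·V̇ + PEEP.
R·V̇ = PIP − Vt/C − PEEP = 27.6 − 345/34.2 − 7 = 27.6 − 10.088 − 7 = 10.512 cmH2O.
R = 10.512 / 1.1667 = 9.01 cmH2O·s/L.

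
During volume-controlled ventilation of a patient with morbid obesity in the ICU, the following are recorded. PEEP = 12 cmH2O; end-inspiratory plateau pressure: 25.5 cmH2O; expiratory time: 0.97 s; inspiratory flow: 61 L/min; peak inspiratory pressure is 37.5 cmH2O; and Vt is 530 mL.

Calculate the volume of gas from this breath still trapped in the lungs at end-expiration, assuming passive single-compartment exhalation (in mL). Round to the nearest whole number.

65

Flow: 61 L/min ÷ 60 = 1.0167 L/s.
R = (PIP − Pplat)/V̇ = (37.5 − 25.5) / 1.0167 = 12.0/1.0167 = 11.803 cmH2O·s/L.
C = Vt/(Pplat − PEEP) = 530.0 / (25.5 − 12) = 530.0/13.5 = 39.259 mL/cmH2O.
τ = R × C = 11.803 × 0.03926 L/cmH2O = 0.4634 s.
Fraction remaining = e^(−Te/τ) = e^(−0.97/0.4634) = 0.1233.
Trapped volume = 530.0 × 0.1233 = 65.349 mL.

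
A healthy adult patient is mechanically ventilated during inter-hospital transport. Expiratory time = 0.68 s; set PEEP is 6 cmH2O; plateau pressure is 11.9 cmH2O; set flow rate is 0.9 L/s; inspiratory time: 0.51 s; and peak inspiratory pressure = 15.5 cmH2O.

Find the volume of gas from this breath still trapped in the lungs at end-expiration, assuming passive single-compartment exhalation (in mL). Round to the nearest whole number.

52

Vt = flow × Ti = 0.9 L/s × 0.51 s × 1000 mL/L = 459.0 mL.
R = (PIP − Pplat)/V̇ = (15.5 − 11.9) / 0.9 = 3.6/0.9 = 4.0 cmH2O·s/L.
C = Vt/(Pplat − PEEP) = 459.0 / (11.9 − 6) = 459.0/5.9 = 77.797 mL/cmH2O.
τ = R × C = 4.0 × 0.0778 L/cmH2O = 0.3112 s.
Fraction remaining = e^(−Te/τ) = e^(−0.68/0.3112) = 0.1125.
Trapped volume = 459.0 × 0.1125 = 51.638 mL.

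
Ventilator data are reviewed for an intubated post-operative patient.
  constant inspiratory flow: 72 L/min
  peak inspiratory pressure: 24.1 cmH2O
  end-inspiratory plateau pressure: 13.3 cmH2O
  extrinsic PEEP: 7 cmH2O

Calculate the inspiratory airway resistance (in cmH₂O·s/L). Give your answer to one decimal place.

9.0

Flow: 72 L/min ÷ 60 = 1.2 L/s.
Raw = (PIP − Pplat) / flow = (24.1 − 13.3) / 1.2 = 10.8 / 1.2 = 9.0 cmH2O·s/L.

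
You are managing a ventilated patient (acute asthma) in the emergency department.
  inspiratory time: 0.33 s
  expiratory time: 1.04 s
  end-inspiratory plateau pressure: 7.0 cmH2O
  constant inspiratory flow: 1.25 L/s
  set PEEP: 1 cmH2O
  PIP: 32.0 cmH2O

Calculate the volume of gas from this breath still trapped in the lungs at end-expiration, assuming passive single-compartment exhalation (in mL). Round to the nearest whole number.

194

Vt = flow × Ti = 1.25 L/s × 0.33 s × 1000 mL/L = 412.5 mL.
R = (PIP − Pplat)/V̇ = (32.0 − 7.0) / 1.25 = 25.0/1.25 = 20.0 cmH2O·s/L.
C = Vt/(Pplat − PEEP) = 412.5 / (7.0 − 1) = 412.5/6.0 = 68.75 mL/cmH2O.
τ = R × C = 20.0 × 0.06875 L/cmH2O = 1.375 s.
Fraction remaining = e^(−Te/τ) = e^(−1.04/1.375) = 0.4694.
Trapped volume = 412.5 × 0.4694 = 193.63 mL.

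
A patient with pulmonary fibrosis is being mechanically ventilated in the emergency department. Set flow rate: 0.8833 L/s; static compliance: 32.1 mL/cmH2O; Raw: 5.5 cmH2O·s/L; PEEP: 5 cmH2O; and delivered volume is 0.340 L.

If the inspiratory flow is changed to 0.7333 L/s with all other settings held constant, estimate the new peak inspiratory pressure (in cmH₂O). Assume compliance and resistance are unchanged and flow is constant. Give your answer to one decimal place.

PIP = Vt/C + R·V̇ + PEEP (constant-flow equation of motion).
Only the resistive term changes: ΔPIP = R × ΔV̇ = 5.5 × (0.7333 − 0.8833) = 5.5 × -0.15 = -0.825 cmH2O.
Original PIP = 340/32.1 + 5.5×0.8833 + 5 = 20.45 cmH2O; new PIP = 20.45 + (-0.825) = 19.625 cmH2O.

19.6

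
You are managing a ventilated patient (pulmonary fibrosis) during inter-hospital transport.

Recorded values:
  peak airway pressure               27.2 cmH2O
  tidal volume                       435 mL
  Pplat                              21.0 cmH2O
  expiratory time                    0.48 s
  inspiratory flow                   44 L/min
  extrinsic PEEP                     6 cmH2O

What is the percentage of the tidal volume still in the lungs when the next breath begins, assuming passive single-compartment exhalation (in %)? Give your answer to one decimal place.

14.1

Flow: 44 L/min ÷ 60 = 0.7333 L/s.
R = (PIP − Pplat)/V̇ = (27.2 − 21.0) / 0.7333 = 6.2/0.7333 = 8.455 cmH2O·s/L.
C = Vt/(Pplat − PEEP) = 435.0 / (21.0 − 6) = 435.0/15.0 = 29.0 mL/cmH2O.
τ = R × C = 8.455 × 0.029 L/cmH2O = 0.2452 s.
Fraction remaining at end-expiration = e^(−Te/τ) = e^(−0.48/0.2452) = 0.1412 → 14.12%.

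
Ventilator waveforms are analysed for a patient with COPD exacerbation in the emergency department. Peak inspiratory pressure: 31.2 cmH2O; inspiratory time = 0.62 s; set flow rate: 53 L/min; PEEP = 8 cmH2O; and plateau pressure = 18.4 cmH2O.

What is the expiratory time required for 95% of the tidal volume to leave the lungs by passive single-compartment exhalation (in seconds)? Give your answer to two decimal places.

Flow: 53 L/min ÷ 60 = 0.8833 L/s.
Vt = flow × Ti = 0.8833 L/s × 0.62 s × 1000 mL/L = 547.65 mL.
R = (PIP − Pplat)/V̇ = (31.2 − 18.4) / 0.8833 = 12.8/0.8833 = 14.491 cmH2O·s/L.
C = Vt/(Pplat − PEEP) = 547.65 / (18.4 − 8) = 547.65/10.4 = 52.659 mL/cmH2O.
τ = R × C = 14.491 × 0.05266 L/cmH2O = 0.7631 s.
t = −τ·ln(1 − 0.95) = −0.7631·ln(0.05) = 2.286 s.

2.29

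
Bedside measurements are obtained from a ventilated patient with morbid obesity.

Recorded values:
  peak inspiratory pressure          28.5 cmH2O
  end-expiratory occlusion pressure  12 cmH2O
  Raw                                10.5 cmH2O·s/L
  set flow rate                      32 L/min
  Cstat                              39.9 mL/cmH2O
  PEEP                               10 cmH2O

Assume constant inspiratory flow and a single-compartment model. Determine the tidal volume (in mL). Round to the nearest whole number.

Flow: 32 L/min ÷ 60 = 0.5333 L/s.
Total PEEP = 12 cmH2O (set 10 + intrinsic 2); this is the baseline alveolar pressure.
Equation of motion (constant flow): PIP = Vt/C + R·V̇ + PEEP.
Vt/C = PIP − R·V̇ − PEEP = 28.5 − 5.6 − 12 = 10.9 cmH2O.
Vt = C × 10.9 = 39.9 × 10.9 = 434.91 mL.

435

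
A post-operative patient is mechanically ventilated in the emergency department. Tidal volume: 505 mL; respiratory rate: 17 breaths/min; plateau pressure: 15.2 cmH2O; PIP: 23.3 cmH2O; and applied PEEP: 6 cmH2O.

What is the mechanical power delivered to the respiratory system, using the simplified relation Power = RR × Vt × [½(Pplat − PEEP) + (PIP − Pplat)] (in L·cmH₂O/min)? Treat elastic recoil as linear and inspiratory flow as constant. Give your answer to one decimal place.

109.0

Per-breath work = Vt × [½(Pplat−PEEP) + (PIP−Pplat)] = 0.505 × [0.5×9.2 + 8.1] = 0.505 × 12.7 = 6.414 L·cmH2O.
Power = 17 × 6.414 = 109.04 L·cmH2O/min.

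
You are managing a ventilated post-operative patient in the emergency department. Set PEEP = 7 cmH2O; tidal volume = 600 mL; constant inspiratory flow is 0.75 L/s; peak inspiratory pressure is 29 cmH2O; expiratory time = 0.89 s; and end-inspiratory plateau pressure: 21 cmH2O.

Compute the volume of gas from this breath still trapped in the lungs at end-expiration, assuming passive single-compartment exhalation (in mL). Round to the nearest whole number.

86

R = (PIP − Pplat)/V̇ = (29 − 21) / 0.75 = 8.0/0.75 = 10.667 cmH2O·s/L.
C = Vt/(Pplat − PEEP) = 600.0 / (21 − 7) = 600.0/14.0 = 42.857 mL/cmH2O.
τ = R × C = 10.667 × 0.04286 L/cmH2O = 0.4572 s.
Fraction remaining = e^(−Te/τ) = e^(−0.89/0.4572) = 0.1428.
Trapped volume = 600.0 × 0.1428 = 85.68 mL.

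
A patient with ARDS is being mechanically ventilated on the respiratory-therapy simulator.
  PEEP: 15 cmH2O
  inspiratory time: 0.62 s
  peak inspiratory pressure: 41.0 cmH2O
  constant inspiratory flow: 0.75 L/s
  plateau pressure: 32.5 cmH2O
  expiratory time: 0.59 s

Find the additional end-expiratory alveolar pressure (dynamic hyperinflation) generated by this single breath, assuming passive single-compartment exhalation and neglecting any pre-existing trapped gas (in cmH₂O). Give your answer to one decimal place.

2.5

Vt = flow × Ti = 0.75 L/s × 0.62 s × 1000 mL/L = 465.0 mL.
R = (PIP − Pplat)/V̇ = (41.0 − 32.5) / 0.75 = 8.5/0.75 = 11.333 cmH2O·s/L.
C = Vt/(Pplat − PEEP) = 465.0 / (32.5 − 15) = 465.0/17.5 = 26.571 mL/cmH2O.
τ = R × C = 11.333 × 0.02657 L/cmH2O = 0.3011 s.
Fraction remaining = e^(−Te/τ) = e^(−0.59/0.3011) = 0.1409; trapped volume = 465.0 × 0.1409 = 65.519 mL.
Additional alveolar pressure from trapping ≈ V_trapped / C = 65.519 / 26.571 = 2.466 cmH2O.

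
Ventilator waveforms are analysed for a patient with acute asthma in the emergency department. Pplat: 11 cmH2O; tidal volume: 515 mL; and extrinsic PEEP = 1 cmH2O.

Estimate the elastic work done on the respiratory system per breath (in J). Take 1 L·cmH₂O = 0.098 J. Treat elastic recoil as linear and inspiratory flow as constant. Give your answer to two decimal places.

0.25

Elastic work ≈ ½ × (Pplat − PEEP) × Vt = 0.5 × (11 − 1) × 0.515 L = 0.5 × 10.0 × 0.515 = 2.575 L·cmH2O.
× 0.098 J/(L·cmH2O) → 0.2524 J.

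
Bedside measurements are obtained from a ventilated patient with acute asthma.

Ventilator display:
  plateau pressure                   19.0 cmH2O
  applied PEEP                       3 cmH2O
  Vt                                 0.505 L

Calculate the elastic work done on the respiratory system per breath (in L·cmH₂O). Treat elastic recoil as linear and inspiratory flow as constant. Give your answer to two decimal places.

4.04

Elastic work ≈ ½ × (Pplat − PEEP) × Vt = 0.5 × (19.0 − 3) × 0.505 L = 0.5 × 16.0 × 0.505 = 4.04 L·cmH2O.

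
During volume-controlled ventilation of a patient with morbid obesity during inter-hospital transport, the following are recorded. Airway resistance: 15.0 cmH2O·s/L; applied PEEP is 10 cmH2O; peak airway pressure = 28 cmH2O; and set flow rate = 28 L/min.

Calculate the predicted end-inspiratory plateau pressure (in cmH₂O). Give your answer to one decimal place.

21.0

Flow: 28 L/min ÷ 60 = 0.4667 L/s.
Pplat = PIP − Raw × flow = 28 − 15.0 × 0.4667 = 28 − 7.001 = 20.999 cmH2O.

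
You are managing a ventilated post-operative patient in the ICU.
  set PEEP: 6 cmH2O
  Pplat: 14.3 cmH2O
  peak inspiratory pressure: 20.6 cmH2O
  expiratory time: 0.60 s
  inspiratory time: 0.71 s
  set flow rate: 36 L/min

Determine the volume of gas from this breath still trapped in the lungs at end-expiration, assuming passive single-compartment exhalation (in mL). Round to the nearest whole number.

Flow: 36 L/min ÷ 60 = 0.6 L/s.
Vt = flow × Ti = 0.6 L/s × 0.71 s × 1000 mL/L = 426.0 mL.
R = (PIP − Pplat)/V̇ = (20.6 − 14.3) / 0.6 = 6.3/0.6 = 10.5 cmH2O·s/L.
C = Vt/(Pplat − PEEP) = 426.0 / (14.3 − 6) = 426.0/8.3 = 51.325 mL/cmH2O.
τ = R × C = 10.5 × 0.05133 L/cmH2O = 0.539 s.
Fraction remaining = e^(−Te/τ) = e^(−0.60/0.539) = 0.3285.
Trapped volume = 426.0 × 0.3285 = 139.94 mL.

140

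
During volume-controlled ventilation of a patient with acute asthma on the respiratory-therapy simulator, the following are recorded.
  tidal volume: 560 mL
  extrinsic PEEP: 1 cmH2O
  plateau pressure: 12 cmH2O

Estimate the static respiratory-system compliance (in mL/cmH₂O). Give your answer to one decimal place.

Cstat = Vt / (Pplat − PEEP) = 560 / (12 − 1) = 560 / 11.0 = 50.909 mL/cmH2O.

50.9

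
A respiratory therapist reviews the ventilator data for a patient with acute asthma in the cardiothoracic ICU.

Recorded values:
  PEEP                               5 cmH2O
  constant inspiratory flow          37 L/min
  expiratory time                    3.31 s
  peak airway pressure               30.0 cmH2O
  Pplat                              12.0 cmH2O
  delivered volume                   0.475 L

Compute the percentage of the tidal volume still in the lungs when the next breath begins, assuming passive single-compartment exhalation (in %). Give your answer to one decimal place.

Flow: 37 L/min ÷ 60 = 0.6167 L/s.
R = (PIP − Pplat)/V̇ = (30.0 − 12.0) / 0.6167 = 18.0/0.6167 = 29.188 cmH2O·s/L.
C = Vt/(Pplat − PEEP) = 475.0 / (12.0 − 5) = 475.0/7.0 = 67.857 mL/cmH2O.
τ = R × C = 29.188 × 0.06786 L/cmH2O = 1.981 s.
Fraction remaining at end-expiration = e^(−Te/τ) = e^(−3.31/1.981) = 0.1881 → 18.81%.

18.8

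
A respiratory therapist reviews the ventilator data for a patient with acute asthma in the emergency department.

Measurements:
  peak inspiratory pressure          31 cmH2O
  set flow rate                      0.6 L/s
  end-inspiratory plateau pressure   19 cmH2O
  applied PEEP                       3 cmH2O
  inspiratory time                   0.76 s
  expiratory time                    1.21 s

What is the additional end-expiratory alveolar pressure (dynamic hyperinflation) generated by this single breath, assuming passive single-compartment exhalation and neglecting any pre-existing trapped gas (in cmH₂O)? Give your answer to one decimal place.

Vt = flow × Ti = 0.6 L/s × 0.76 s × 1000 mL/L = 456.0 mL.
R = (PIP − Pplat)/V̇ = (31 − 19) / 0.6 = 12.0/0.6 = 20.0 cmH2O·s/L.
C = Vt/(Pplat − PEEP) = 456.0 / (19 − 3) = 456.0/16.0 = 28.5 mL/cmH2O.
τ = R × C = 20.0 × 0.0285 L/cmH2O = 0.57 s.
Fraction remaining = e^(−Te/τ) = e^(−1.21/0.57) = 0.1197; trapped volume = 456.0 × 0.1197 = 54.583 mL.
Additional alveolar pressure from trapping ≈ V_trapped / C = 54.583 / 28.5 = 1.915 cmH2O.

1.9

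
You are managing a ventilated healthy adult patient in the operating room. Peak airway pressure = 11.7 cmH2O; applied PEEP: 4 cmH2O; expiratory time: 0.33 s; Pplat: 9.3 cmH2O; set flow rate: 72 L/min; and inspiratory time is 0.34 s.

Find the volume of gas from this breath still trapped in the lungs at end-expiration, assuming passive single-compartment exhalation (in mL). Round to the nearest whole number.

48

Flow: 72 L/min ÷ 60 = 1.2 L/s.
Vt = flow × Ti = 1.2 L/s × 0.34 s × 1000 mL/L = 408.0 mL.
R = (PIP − Pplat)/V̇ = (11.7 − 9.3) / 1.2 = 2.4/1.2 = 2.0 cmH2O·s/L.
C = Vt/(Pplat − PEEP) = 408.0 / (9.3 − 4) = 408.0/5.3 = 76.981 mL/cmH2O.
τ = R × C = 2.0 × 0.07698 L/cmH2O = 0.154 s.
Fraction remaining = e^(−Te/τ) = e^(−0.33/0.154) = 0.1173.
Trapped volume = 408.0 × 0.1173 = 47.858 mL.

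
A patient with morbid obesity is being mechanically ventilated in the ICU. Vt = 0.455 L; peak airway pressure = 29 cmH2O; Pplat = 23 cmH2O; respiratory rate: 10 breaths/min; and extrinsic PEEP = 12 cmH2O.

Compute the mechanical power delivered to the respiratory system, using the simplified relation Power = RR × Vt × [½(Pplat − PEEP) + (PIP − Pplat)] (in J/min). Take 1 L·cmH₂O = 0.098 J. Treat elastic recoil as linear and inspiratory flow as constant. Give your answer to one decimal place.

Per-breath work = Vt × [½(Pplat−PEEP) + (PIP−Pplat)] = 0.455 × [0.5×11.0 + 6.0] = 0.455 × 11.5 = 5.233 L·cmH2O.
Power = 10 × 5.233 = 52.33 L·cmH2O/min.
× 0.098 J/(L·cmH2O) → 5.128 J/min.

5.1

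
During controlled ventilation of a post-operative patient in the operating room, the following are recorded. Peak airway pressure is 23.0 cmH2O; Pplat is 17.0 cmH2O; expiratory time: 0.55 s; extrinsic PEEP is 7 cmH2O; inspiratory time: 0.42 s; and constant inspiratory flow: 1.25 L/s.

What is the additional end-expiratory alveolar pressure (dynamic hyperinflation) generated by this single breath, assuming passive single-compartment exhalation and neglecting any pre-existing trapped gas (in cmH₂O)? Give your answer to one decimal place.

1.1

Vt = flow × Ti = 1.25 L/s × 0.42 s × 1000 mL/L = 525.0 mL.
R = (PIP − Pplat)/V̇ = (23.0 − 17.0) / 1.25 = 6.0/1.25 = 4.8 cmH2O·s/L.
C = Vt/(Pplat − PEEP) = 525.0 / (17.0 − 7) = 525.0/10.0 = 52.5 mL/cmH2O.
τ = R × C = 4.8 × 0.0525 L/cmH2O = 0.252 s.
Fraction remaining = e^(−Te/τ) = e^(−0.55/0.252) = 0.1128; trapped volume = 525.0 × 0.1128 = 59.22 mL.
Additional alveolar pressure from trapping ≈ V_trapped / C = 59.22 / 52.5 = 1.128 cmH2O.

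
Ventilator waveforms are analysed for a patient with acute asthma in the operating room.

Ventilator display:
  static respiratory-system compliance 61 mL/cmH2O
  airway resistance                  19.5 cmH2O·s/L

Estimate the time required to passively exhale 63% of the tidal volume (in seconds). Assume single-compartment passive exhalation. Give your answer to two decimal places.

1.18

τ = R × C = 19.5 × 61 mL/cmH2O = 19.5 × 0.061 L/cmH2O = 1.19 s.
Exhaled fraction f = 1 − e^(−t/τ) → t = −τ·ln(1 − f) = −1.19·ln(0.37) = 1.183 s.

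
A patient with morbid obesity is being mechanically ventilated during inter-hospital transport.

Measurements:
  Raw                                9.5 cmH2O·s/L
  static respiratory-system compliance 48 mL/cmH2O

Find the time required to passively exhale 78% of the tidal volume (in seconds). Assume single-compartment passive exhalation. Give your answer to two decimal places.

0.69

τ = R × C = 9.5 × 48 mL/cmH2O = 9.5 × 0.048 L/cmH2O = 0.456 s.
Exhaled fraction f = 1 − e^(−t/τ) → t = −τ·ln(1 − f) = −0.456·ln(0.22) = 0.6904 s.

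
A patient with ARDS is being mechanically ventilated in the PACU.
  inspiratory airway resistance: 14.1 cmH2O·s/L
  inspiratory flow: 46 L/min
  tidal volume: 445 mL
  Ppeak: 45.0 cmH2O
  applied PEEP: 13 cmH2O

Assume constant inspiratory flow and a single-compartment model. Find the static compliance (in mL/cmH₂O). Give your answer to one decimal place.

21.0

Flow: 46 L/min ÷ 60 = 0.7667 L/s.
Equation of motion (constant flow): PIP = Vt/C + R·V̇ + PEEP.
Vt/C = PIP − R·V̇ − PEEP = 45.0 − 14.1×0.7667 − 13 = 45.0 − 10.81 − 13 = 21.19 cmH2O.
C = Vt / 21.19 = 445 / 21.19 = 21.0 mL/cmH2O.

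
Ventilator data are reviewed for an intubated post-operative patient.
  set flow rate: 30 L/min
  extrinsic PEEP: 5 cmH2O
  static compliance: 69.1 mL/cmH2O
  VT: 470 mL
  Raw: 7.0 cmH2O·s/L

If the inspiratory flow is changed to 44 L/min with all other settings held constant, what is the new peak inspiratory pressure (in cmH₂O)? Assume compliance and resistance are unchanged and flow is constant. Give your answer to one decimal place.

Flow: 30 L/min ÷ 60 = 0.5 L/s.
New flow: 44 L/min ÷ 60 = 0.7333 L/s.
PIP = Vt/C + R·V̇ + PEEP (constant-flow equation of motion).
Only the resistive term changes: ΔPIP = R × ΔV̇ = 7.0 × (0.7333 − 0.5) = 7.0 × 0.2333 = 1.633 cmH2O.
Original PIP = 470/69.1 + 7.0×0.5 + 5 = 15.302 cmH2O; new PIP = 15.302 + (1.633) = 16.935 cmH2O.

16.9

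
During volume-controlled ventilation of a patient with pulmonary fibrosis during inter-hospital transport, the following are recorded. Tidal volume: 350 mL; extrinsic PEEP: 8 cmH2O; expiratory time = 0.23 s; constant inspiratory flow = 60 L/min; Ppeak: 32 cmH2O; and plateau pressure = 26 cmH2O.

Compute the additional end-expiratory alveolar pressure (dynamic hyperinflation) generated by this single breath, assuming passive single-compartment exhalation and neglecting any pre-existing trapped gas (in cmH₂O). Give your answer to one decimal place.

Flow: 60 L/min ÷ 60 = 1 L/s.
R = (PIP − Pplat)/V̇ = (32 − 26) / 1 = 6.0/1 = 6.0 cmH2O·s/L.
C = Vt/(Pplat − PEEP) = 350.0 / (26 − 8) = 350.0/18.0 = 19.444 mL/cmH2O.
τ = R × C = 6.0 × 0.01944 L/cmH2O = 0.1166 s.
Fraction remaining = e^(−Te/τ) = e^(−0.23/0.1166) = 0.1391; trapped volume = 350.0 × 0.1391 = 48.685 mL.
Additional alveolar pressure from trapping ≈ V_trapped / C = 48.685 / 19.444 = 2.504 cmH2O.

2.5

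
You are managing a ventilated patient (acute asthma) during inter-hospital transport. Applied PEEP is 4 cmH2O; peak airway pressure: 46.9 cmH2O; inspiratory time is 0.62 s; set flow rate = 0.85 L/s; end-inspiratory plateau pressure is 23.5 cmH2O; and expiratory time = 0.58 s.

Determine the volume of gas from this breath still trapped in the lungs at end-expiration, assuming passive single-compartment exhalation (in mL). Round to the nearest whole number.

242

Vt = flow × Ti = 0.85 L/s × 0.62 s × 1000 mL/L = 527.0 mL.
R = (PIP − Pplat)/V̇ = (46.9 − 23.5) / 0.85 = 23.4/0.85 = 27.529 cmH2O·s/L.
C = Vt/(Pplat − PEEP) = 527.0 / (23.5 − 4) = 527.0/19.5 = 27.026 mL/cmH2O.
τ = R × C = 27.529 × 0.02703 L/cmH2O = 0.7441 s.
Fraction remaining = e^(−Te/τ) = e^(−0.58/0.7441) = 0.4587.
Trapped volume = 527.0 × 0.4587 = 241.73 mL.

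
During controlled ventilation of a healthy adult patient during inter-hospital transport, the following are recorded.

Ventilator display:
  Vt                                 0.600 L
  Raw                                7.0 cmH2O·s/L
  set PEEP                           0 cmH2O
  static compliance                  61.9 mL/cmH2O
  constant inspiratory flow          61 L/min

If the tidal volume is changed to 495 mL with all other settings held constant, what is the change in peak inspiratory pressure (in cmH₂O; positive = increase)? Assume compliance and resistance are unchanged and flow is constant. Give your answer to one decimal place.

-1.7

PIP = Vt/C + R·V̇ + PEEP (constant-flow equation of motion).
Only the elastic term changes: ΔPIP = ΔVt / C = (495 − 600) / 61.9 = -1.696 cmH2O.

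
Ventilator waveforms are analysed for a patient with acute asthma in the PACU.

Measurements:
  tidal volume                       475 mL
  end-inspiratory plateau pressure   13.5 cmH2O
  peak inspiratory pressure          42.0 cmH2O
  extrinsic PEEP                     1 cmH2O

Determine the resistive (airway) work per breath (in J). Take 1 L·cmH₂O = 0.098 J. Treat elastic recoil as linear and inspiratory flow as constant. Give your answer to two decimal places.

1.33

With constant inspiratory flow the resistive pressure is constant at PIP − Pplat = 42.0 − 13.5 = 28.5 cmH2O, so resistive work = 28.5 × 0.475 = 13.538 L·cmH2O.
× 0.098 J/(L·cmH2O) → 1.327 J.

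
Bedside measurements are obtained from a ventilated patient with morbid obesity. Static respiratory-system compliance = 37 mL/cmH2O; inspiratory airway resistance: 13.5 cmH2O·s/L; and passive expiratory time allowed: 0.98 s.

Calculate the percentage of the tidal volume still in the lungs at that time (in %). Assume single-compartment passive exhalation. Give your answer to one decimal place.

τ = R × C = 13.5 × 37 mL/cmH2O = 13.5 × 0.037 L/cmH2O = 0.4995 s.
Passive exhalation: V(t)/V₀ = e^(−t/τ) = e^(−0.98/0.4995) = 0.1406.
Fraction remaining = 0.1406 → 14.06%.

14.1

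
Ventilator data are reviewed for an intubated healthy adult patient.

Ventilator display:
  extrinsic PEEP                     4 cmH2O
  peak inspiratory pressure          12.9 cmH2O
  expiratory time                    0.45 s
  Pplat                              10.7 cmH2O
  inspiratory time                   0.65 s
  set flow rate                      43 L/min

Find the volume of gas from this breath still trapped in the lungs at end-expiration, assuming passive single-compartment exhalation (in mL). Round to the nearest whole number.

Flow: 43 L/min ÷ 60 = 0.7167 L/s.
Vt = flow × Ti = 0.7167 L/s × 0.65 s × 1000 mL/L = 465.86 mL.
R = (PIP − Pplat)/V̇ = (12.9 − 10.7) / 0.7167 = 2.2/0.7167 = 3.07 cmH2O·s/L.
C = Vt/(Pplat − PEEP) = 465.86 / (10.7 − 4) = 465.86/6.7 = 69.531 mL/cmH2O.
τ = R × C = 3.07 × 0.06953 L/cmH2O = 0.2135 s.
Fraction remaining = e^(−Te/τ) = e^(−0.45/0.2135) = 0.1215.
Trapped volume = 465.86 × 0.1215 = 56.602 mL.

57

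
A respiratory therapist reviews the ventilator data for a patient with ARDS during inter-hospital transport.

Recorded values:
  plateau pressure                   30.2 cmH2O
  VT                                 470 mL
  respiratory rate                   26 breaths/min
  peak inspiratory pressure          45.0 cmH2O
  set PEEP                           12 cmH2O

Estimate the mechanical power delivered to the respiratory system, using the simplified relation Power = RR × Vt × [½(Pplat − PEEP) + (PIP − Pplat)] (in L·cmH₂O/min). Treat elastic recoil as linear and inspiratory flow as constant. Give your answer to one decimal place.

Per-breath work = Vt × [½(Pplat−PEEP) + (PIP−Pplat)] = 0.470 × [0.5×18.2 + 14.8] = 0.470 × 23.9 = 11.233 L·cmH2O.
Power = 26 × 11.233 = 292.06 L·cmH2O/min.

292.1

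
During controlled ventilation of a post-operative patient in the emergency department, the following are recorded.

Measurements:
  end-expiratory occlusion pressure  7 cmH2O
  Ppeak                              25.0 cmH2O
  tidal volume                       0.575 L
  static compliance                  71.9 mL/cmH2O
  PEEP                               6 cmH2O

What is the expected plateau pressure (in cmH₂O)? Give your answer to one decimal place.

15.0

End-expiratory occlusion gives total PEEP = 7 cmH2O (intrinsic PEEP = 7 − 6 = 1). Use total PEEP for the elastic gradient.
Pplat = PEEPtotal + Vt / Cstat = 7 + 575 / 71.9 = 7 + 7.997 = 14.997 cmH2O.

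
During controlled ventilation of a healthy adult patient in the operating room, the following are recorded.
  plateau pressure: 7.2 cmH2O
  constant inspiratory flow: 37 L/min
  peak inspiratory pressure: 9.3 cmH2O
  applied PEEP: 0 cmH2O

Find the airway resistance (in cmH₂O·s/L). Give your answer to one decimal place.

3.4

Flow: 37 L/min ÷ 60 = 0.6167 L/s.
Raw = (PIP − Pplat) / flow = (9.3 − 7.2) / 0.6167 = 2.1 / 0.6167 = 3.405 cmH2O·s/L.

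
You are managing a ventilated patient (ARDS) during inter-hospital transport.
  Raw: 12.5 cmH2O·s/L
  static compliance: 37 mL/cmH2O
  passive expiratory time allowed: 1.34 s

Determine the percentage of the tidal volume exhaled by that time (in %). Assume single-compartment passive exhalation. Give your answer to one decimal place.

τ = R × C = 12.5 × 37 mL/cmH2O = 12.5 × 0.037 L/cmH2O = 0.4625 s.
Passive exhalation: V(t)/V₀ = e^(−t/τ) = e^(−1.34/0.4625) = 0.05517.
Fraction exhaled = 1 − 0.05517 = 0.9448 → 94.48%.

94.5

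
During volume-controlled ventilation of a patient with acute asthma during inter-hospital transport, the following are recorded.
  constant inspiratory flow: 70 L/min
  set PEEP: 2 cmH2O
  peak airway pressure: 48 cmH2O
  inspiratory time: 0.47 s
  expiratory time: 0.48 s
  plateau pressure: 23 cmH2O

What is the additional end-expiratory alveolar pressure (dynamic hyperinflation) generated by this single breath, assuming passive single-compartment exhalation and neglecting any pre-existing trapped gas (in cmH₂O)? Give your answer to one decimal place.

8.9

Flow: 70 L/min ÷ 60 = 1.1667 L/s.
Vt = flow × Ti = 1.1667 L/s × 0.47 s × 1000 mL/L = 548.35 mL.
R = (PIP − Pplat)/V̇ = (48 − 23) / 1.1667 = 25.0/1.1667 = 21.428 cmH2O·s/L.
C = Vt/(Pplat − PEEP) = 548.35 / (23 − 2) = 548.35/21.0 = 26.112 mL/cmH2O.
τ = R × C = 21.428 × 0.02611 L/cmH2O = 0.5595 s.
Fraction remaining = e^(−Te/τ) = e^(−0.48/0.5595) = 0.424; trapped volume = 548.35 × 0.424 = 232.5 mL.
Additional alveolar pressure from trapping ≈ V_trapped / C = 232.5 / 26.112 = 8.904 cmH2O.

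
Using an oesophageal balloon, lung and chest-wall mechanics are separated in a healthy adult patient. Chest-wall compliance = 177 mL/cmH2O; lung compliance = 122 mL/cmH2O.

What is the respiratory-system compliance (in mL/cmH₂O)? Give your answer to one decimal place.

72.2

Lung and chest wall are elastances in series: 1/Crs = 1/CL + 1/Ccw.
1/Crs = 1/122 + 1/177 = 0.01385.
Crs = 72.202 mL/cmH2O.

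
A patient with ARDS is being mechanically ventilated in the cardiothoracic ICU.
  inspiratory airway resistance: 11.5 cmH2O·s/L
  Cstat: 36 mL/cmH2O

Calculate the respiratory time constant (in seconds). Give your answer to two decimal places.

0.41

τ = R × C = 11.5 × 36 mL/cmH2O = 11.5 × 0.036 L/cmH2O = 0.414 s.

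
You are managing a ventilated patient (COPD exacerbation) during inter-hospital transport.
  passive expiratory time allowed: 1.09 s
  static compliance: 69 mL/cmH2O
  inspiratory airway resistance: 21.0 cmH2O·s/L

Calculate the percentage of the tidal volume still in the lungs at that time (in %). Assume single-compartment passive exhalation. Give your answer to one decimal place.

τ = R × C = 21.0 × 69 mL/cmH2O = 21.0 × 0.069 L/cmH2O = 1.449 s.
Passive exhalation: V(t)/V₀ = e^(−t/τ) = e^(−1.09/1.449) = 0.4713.
Fraction remaining = 0.4713 → 47.13%.

47.1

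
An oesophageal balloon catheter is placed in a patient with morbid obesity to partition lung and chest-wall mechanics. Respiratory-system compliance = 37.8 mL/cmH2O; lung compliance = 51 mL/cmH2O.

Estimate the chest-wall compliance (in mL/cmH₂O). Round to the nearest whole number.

146

1/Ccw = 1/Crs − 1/CL.
1/Ccw = 1/37.8 − 1/51 = 0.006847.
Ccw = 146.05 mL/cmH2O.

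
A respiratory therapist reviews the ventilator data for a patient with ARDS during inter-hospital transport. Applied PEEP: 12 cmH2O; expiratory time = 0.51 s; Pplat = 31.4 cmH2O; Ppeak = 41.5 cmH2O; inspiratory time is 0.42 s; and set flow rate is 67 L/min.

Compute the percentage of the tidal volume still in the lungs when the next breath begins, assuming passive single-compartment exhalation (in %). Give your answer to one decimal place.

Flow: 67 L/min ÷ 60 = 1.1167 L/s.
Vt = flow × Ti = 1.1167 L/s × 0.42 s × 1000 mL/L = 469.01 mL.
R = (PIP − Pplat)/V̇ = (41.5 − 31.4) / 1.1167 = 10.1/1.1167 = 9.045 cmH2O·s/L.
C = Vt/(Pplat − PEEP) = 469.01 / (31.4 − 12) = 469.01/19.4 = 24.176 mL/cmH2O.
τ = R × C = 9.045 × 0.02418 L/cmH2O = 0.2187 s.
Fraction remaining at end-expiration = e^(−Te/τ) = e^(−0.51/0.2187) = 0.09711 → 9.711%.

9.7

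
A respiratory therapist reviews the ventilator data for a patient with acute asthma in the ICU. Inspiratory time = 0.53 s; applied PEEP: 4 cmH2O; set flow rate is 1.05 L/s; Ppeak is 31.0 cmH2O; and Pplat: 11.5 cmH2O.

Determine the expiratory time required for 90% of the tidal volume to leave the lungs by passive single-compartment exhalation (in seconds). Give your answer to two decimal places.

3.17

Vt = flow × Ti = 1.05 L/s × 0.53 s × 1000 mL/L = 556.5 mL.
R = (PIP − Pplat)/V̇ = (31.0 − 11.5) / 1.05 = 19.5/1.05 = 18.571 cmH2O·s/L.
C = Vt/(Pplat − PEEP) = 556.5 / (11.5 − 4) = 556.5/7.5 = 74.2 mL/cmH2O.
τ = R × C = 18.571 × 0.0742 L/cmH2O = 1.378 s.
t = −τ·ln(1 − 0.90) = −1.378·ln(0.1) = 3.173 s.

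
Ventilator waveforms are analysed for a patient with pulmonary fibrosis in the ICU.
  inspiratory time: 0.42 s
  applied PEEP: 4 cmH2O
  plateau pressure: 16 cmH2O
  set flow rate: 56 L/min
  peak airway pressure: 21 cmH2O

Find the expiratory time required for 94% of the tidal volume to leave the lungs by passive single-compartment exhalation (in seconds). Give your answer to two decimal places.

0.49

Flow: 56 L/min ÷ 60 = 0.9333 L/s.
Vt = flow × Ti = 0.9333 L/s × 0.42 s × 1000 mL/L = 391.99 mL.
R = (PIP − Pplat)/V̇ = (21 − 16) / 0.9333 = 5.0/0.9333 = 5.357 cmH2O·s/L.
C = Vt/(Pplat − PEEP) = 391.99 / (16 − 4) = 391.99/12.0 = 32.666 mL/cmH2O.
τ = R × C = 5.357 × 0.03267 L/cmH2O = 0.175 s.
t = −τ·ln(1 − 0.94) = −0.175·ln(0.06) = 0.4923 s.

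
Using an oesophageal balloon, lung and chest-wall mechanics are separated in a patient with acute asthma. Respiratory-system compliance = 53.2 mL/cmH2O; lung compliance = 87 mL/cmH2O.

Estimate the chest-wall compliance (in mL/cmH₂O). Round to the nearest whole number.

137

1/Ccw = 1/Crs − 1/CL.
1/Ccw = 1/53.2 − 1/87 = 0.007303.
Ccw = 136.93 mL/cmH2O.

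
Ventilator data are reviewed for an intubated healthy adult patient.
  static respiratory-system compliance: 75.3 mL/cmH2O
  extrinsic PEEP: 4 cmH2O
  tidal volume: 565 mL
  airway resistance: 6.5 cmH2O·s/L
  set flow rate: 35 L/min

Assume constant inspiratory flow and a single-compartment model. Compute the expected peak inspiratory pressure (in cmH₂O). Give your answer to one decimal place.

15.3

Flow: 35 L/min ÷ 60 = 0.5833 L/s.
Equation of motion (constant flow): PIP = Vt/C + R·V̇ + PEEP.
PIP = 565/75.3 + 6.5×0.5833 + 4 = 7.503 + 3.791 + 4 = 15.294 cmH2O.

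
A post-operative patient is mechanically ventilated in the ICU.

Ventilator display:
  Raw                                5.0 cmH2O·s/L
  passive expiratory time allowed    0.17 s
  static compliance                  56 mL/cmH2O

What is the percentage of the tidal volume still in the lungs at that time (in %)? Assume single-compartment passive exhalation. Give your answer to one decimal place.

54.5

τ = R × C = 5.0 × 56 mL/cmH2O = 5.0 × 0.056 L/cmH2O = 0.28 s.
Passive exhalation: V(t)/V₀ = e^(−t/τ) = e^(−0.17/0.28) = 0.5449.
Fraction remaining = 0.5449 → 54.49%.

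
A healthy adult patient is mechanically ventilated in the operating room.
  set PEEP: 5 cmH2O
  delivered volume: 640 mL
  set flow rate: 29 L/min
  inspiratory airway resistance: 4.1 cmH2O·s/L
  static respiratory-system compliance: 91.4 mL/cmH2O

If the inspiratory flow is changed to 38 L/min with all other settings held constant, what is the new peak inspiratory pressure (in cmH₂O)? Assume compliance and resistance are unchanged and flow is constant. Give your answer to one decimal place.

14.6

Flow: 29 L/min ÷ 60 = 0.4833 L/s.
New flow: 38 L/min ÷ 60 = 0.6333 L/s.
PIP = Vt/C + R·V̇ + PEEP (constant-flow equation of motion).
Only the resistive term changes: ΔPIP = R × ΔV̇ = 4.1 × (0.6333 − 0.4833) = 4.1 × 0.15 = 0.615 cmH2O.
Original PIP = 640/91.4 + 4.1×0.4833 + 5 = 13.984 cmH2O; new PIP = 13.984 + (0.615) = 14.599 cmH2O.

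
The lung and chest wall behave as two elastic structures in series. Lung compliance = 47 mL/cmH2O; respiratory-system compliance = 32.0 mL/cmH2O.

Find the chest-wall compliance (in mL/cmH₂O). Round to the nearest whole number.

100

1/Ccw = 1/Crs − 1/CL.
1/Ccw = 1/32.0 − 1/47 = 0.009973.
Ccw = 100.27 mL/cmH2O.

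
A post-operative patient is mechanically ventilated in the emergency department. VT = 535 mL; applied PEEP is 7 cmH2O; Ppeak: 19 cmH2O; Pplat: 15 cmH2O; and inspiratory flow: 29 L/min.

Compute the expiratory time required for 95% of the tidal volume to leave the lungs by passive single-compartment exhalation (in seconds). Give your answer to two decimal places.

Flow: 29 L/min ÷ 60 = 0.4833 L/s.
R = (PIP − Pplat)/V̇ = (19 − 15) / 0.4833 = 4.0/0.4833 = 8.276 cmH2O·s/L.
C = Vt/(Pplat − PEEP) = 535.0 / (15 − 7) = 535.0/8.0 = 66.875 mL/cmH2O.
τ = R × C = 8.276 × 0.06688 L/cmH2O = 0.5535 s.
t = −τ·ln(1 − 0.95) = −0.5535·ln(0.05) = 1.658 s.

1.66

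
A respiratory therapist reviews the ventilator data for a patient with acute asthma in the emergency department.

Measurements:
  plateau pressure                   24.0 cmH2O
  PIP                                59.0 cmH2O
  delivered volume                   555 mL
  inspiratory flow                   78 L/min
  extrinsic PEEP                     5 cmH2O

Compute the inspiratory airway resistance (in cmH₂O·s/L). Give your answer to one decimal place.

26.9

Flow: 78 L/min ÷ 60 = 1.3 L/s.
Raw = (PIP − Pplat) / flow = (59.0 − 24.0) / 1.3 = 35.0 / 1.3 = 26.923 cmH2O·s/L.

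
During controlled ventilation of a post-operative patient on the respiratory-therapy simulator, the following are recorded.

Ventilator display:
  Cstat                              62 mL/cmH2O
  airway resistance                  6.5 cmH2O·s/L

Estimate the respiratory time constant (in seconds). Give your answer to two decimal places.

τ = R × C = 6.5 × 62 mL/cmH2O = 6.5 × 0.062 L/cmH2O = 0.403 s.

0.40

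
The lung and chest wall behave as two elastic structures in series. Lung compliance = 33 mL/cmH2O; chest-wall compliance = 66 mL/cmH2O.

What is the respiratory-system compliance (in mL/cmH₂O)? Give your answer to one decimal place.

Lung and chest wall are elastances in series: 1/Crs = 1/CL + 1/Ccw.
1/Crs = 1/33 + 1/66 = 0.04545.
Crs = 22.002 mL/cmH2O.

22.0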